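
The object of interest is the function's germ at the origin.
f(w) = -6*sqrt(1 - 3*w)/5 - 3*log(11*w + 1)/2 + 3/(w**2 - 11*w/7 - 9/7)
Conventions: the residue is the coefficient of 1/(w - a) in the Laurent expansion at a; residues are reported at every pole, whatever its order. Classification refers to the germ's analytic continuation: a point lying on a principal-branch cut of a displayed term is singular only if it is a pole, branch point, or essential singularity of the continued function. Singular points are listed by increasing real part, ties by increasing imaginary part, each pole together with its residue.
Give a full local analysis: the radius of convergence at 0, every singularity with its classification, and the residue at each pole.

Radius of convergence at 0: 1/11.
At 11/14 - (1/14)*sqrt(373): a pole of order 1; residue -(21/373)*sqrt(373).
At -1/11: a logarithmic branch point.
At 1/3: an algebraic (square-root) branch point.
At 11/14 + (1/14)*sqrt(373): a pole of order 1; residue (21/373)*sqrt(373).

Denominator factor (w**2 - 11*w/7 - 9/7): discriminant 373/49, real irrational roots 11/14 + (1/14)*sqrt(373) and 11/14 - (1/14)*sqrt(373); poles of order 1, moduli 11/14 + (1/14)*sqrt(373) and -11/14 + (1/14)*sqrt(373).
Branch term (-3/2)*log(1 - w/(-1/11)): its argument vanishes at w = -1/11, a logarithmic branch point, modulus 1/11.
Branch term (-6/5)*sqrt(1 - w/(1/3)): its argument vanishes at w = 1/3, a square-root branch point, modulus 1/3.
The radius of convergence is the smallest modulus among the singular points: 1/11.
The branch terms are analytic at 11/14 - (1/14)*sqrt(373) and contribute nothing to the residue; only the rational part matters.
The factor w**2 - 11*w/7 - 9/7 splits as (w - a)(w - a') with a = 11/14 - (1/14)*sqrt(373), a' = 11/14 + (1/14)*sqrt(373). At the order-1 pole a set g(w) = (w - a)*(rational part) = [3] / (w - a').
Simple pole: residue = g(a) at a = 11/14 - (1/14)*sqrt(373), which is -(21/373)*sqrt(373).
The branch terms are analytic at 11/14 + (1/14)*sqrt(373) and contribute nothing to the residue; only the rational part matters.
The factor w**2 - 11*w/7 - 9/7 splits as (w - a)(w - a') with a = 11/14 + (1/14)*sqrt(373), a' = 11/14 - (1/14)*sqrt(373). At the order-1 pole a set g(w) = (w - a)*(rational part) = [3] / (w - a').
Simple pole: residue = g(a) at a = 11/14 + (1/14)*sqrt(373), which is (21/373)*sqrt(373).
List the singular points by increasing real part (a conjugate pair: the negative imaginary part first).


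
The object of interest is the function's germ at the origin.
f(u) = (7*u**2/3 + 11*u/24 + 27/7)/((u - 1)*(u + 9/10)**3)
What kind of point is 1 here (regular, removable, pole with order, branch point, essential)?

The point is a pole of order 1.

The denominator factor u - 1 vanishes at 1 and appears to the power 1; the numerator there equals 1117/168, nonzero, and no other factor vanishes.
Hence a pole whose order is the multiplicity, 1.


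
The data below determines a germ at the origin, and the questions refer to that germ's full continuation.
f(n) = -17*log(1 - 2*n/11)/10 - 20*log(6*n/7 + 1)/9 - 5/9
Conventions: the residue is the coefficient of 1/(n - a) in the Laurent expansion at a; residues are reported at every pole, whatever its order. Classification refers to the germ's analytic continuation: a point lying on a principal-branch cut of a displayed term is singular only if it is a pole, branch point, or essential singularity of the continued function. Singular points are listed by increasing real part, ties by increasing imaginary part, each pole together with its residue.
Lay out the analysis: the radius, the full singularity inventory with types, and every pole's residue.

Radius of convergence at 0: 7/6.
At -7/6: a logarithmic branch point.
At 11/2: a logarithmic branch point.

Branch term (-20/9)*log(1 - n/(-7/6)): its argument vanishes at n = -7/6, a logarithmic branch point, modulus 7/6.
Branch term (-17/10)*log(1 - n/(11/2)): its argument vanishes at n = 11/2, a logarithmic branch point, modulus 11/2.
The radius of convergence is the smallest modulus among the singular points: 7/6.
List the singular points by increasing real part (a conjugate pair: the negative imaginary part first).


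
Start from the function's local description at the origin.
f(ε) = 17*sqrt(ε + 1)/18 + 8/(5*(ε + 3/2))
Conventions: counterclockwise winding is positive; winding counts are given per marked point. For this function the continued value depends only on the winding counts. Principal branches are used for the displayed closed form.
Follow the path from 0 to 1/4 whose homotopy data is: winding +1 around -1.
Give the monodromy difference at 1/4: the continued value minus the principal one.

Continued minus principal equals -(17/18)*sqrt(5).

The rational part is single-valued and drops out of the difference; each branch term changes only by its own monodromy.
(17/18)*sqrt(1 - ε/(-1)): winding +1 is odd, the square root flips sign, contributing -2*(17/18)*sqrt(1 - (1/4)/(-1)) = -2*(17/18)*sqrt(5/4) = -(17/18)*sqrt(5).
Summing the contributions at ε = 1/4 gives -(17/18)*sqrt(5).


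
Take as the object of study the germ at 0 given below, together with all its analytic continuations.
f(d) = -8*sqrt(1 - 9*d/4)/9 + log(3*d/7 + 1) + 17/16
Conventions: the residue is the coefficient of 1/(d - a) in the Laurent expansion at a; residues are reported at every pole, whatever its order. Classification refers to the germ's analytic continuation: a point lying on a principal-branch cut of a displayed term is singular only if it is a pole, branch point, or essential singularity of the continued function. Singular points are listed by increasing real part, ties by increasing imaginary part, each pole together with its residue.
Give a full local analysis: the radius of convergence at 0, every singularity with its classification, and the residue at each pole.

Branch term (1)*log(1 - d/(-7/3)): its argument vanishes at d = -7/3, a logarithmic branch point, modulus 7/3.
Branch term (-8/9)*sqrt(1 - d/(4/9)): its argument vanishes at d = 4/9, a square-root branch point, modulus 4/9.
The radius of convergence is the smallest modulus among the singular points: 4/9.
List the singular points by increasing real part (a conjugate pair: the negative imaginary part first).

Radius of convergence at 0: 4/9.
At -7/3: a logarithmic branch point.
At 4/9: an algebraic (square-root) branch point.


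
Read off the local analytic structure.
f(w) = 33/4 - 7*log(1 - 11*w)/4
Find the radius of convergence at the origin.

Branch term (-7/4)*log(1 - w/(1/11)): its argument vanishes at w = 1/11, a logarithmic branch point, modulus 1/11.
The radius of convergence is the smallest modulus among the singular points: 1/11.

The radius of convergence is 1/11.


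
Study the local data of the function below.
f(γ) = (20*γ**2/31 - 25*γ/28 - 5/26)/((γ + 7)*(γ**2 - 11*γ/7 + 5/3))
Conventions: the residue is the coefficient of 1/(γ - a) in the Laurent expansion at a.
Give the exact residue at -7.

At the order-1 pole -7 set g(γ) = (γ - (-7))*f(γ) = (20*γ**2/31 - 25*γ/28 - 5/26)/(γ**2 - 11*γ/7 + 5/3).
Simple pole: residue = g(a) at a = -7, which is 36435/59644.

The residue is 36435/59644.


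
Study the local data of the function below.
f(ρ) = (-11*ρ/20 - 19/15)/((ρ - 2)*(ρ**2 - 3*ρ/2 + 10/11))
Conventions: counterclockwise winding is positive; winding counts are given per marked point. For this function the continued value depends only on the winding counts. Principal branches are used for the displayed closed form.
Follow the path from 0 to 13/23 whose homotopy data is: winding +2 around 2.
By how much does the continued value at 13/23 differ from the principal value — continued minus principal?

Continued minus principal equals 0.

The function is rational, hence single-valued: continuing it around any pole returns the same value, so the difference is 0.


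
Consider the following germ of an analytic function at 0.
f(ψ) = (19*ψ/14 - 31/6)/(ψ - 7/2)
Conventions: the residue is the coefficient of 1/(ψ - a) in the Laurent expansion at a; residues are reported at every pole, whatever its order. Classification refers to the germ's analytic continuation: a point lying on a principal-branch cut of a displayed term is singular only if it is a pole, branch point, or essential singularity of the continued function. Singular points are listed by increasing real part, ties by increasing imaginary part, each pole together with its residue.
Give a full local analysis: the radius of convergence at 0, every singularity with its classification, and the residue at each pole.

Denominator factor (ψ - 7/2): pole of order 1 at 7/2, modulus 7/2.
The radius of convergence is the smallest modulus among the singular points: 7/2.
At the order-1 pole 7/2 set g(ψ) = (ψ - (7/2))*f(ψ) = 19*ψ/14 - 31/6.
Simple pole: residue = g(a) at a = 7/2, which is -5/12.

Radius of convergence at 0: 7/2.
At 7/2: a pole of order 1; residue -5/12.


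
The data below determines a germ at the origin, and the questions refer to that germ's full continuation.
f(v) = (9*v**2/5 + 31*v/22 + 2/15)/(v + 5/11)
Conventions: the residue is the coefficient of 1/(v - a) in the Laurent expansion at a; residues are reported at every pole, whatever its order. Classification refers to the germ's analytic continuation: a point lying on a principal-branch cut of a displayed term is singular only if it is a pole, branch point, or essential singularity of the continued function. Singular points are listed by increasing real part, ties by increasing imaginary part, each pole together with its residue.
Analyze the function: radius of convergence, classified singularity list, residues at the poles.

Denominator factor (v + 5/11): pole of order 1 at -5/11, modulus 5/11.
The radius of convergence is the smallest modulus among the singular points: 5/11.
At the order-1 pole -5/11 set g(v) = (v - (-5/11))*f(v) = 9*v**2/5 + 31*v/22 + 2/15.
Simple pole: residue = g(a) at a = -5/11, which is -491/3630.

Radius of convergence at 0: 5/11.
At -5/11: a pole of order 1; residue -491/3630.


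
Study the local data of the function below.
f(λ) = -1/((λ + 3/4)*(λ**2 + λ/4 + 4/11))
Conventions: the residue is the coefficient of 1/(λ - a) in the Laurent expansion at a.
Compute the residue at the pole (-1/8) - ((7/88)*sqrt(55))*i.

The factor λ**2 + λ/4 + 4/11 splits as (λ - a)(λ - a') with a = (-1/8) - ((7/88)*sqrt(55))*i, a' = (-1/8) + ((7/88)*sqrt(55))*i. At the order-1 pole a set g(λ) = (λ - a)*f(λ) = [-1/(λ + 3/4)] / (λ - a').
Simple pole: residue = g(a) at a = (-1/8) - ((7/88)*sqrt(55))*i, which is (44/65) - ((44/455)*sqrt(55))*i.

The residue is (44/65) - ((44/455)*sqrt(55))*i.


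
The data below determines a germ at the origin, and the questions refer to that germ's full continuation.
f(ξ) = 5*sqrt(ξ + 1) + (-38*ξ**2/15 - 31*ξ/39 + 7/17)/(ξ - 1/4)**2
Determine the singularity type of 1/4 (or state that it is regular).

The point is a pole of order 2.

The denominator factor ξ - 1/4 vanishes at 1/4 and appears to the power 2; the numerator there equals 1451/26520, nonzero, and no other factor vanishes.
The branch terms are analytic at this point.
Hence a pole whose order is the multiplicity, 2.


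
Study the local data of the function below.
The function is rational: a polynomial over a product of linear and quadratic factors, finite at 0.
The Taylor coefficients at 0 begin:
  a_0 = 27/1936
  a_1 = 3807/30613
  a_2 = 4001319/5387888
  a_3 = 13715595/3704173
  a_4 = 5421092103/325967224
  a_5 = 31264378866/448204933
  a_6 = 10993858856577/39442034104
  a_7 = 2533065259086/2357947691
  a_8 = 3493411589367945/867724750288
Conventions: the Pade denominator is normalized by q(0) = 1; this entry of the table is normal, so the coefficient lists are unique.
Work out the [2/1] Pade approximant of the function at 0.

Taylor coefficients needed (read off): a_0 = 27/1936, a_1 = 3807/30613, a_2 = 4001319/5387888, a_3 = 13715595/3704173.
Write the denominator as Q(w) = 1 + q1*w. Requiring Q*f - P = O(w^4) with deg P <= 2 kills the coefficients of w^3..w^3 in Q*f:
  w^3: a_3 + q1*a_2 = 0, i.e. 13715595/3704173 + (4001319/5387888)*q1 = 0.
Solving this linear system: q1 = -8127760/1630167.
The numerator is Q*f truncated at degree 2: P0 = a_0 = 27/1936; P1 = a_1 + q1*a_0 = 82909098/1512251587; P2 = a_2 + q1*a_1 = 269711721/2199638672.

The Pade approximant has numerator coefficients [27/1936, 82909098/1512251587, 269711721/2199638672]; denominator coefficients [1, -8127760/1630167].


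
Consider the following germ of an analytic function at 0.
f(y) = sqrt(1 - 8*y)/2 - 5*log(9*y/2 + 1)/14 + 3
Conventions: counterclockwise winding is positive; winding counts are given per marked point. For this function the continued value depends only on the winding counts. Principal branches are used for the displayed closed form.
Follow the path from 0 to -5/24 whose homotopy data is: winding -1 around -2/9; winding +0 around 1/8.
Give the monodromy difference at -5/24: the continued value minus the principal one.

Continued minus principal equals (5/7)*pi*i.

The rational part is single-valued and drops out of the difference; each branch term changes only by its own monodromy.
(1/2)*sqrt(1 - y/(1/8)): winding +0 is even, the square root returns to the same sheet, contribution 0.
(-5/14)*log(1 - y/(-2/9)): each positive loop around -2/9 adds 2*pi*i to the log, so winding -1 contributes (-5/14)*(-1)*2*pi*i = (5/7)*pi*i.
Summing the contributions at y = -5/24 gives (5/7)*pi*i.


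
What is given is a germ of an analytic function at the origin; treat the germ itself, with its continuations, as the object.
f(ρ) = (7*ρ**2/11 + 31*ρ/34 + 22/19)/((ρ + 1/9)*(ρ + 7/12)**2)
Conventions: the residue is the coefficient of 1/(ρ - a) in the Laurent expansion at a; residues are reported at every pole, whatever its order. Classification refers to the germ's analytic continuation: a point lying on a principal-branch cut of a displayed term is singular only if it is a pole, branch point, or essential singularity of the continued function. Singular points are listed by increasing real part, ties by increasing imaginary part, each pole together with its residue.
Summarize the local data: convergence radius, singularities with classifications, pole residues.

Radius of convergence at 0: 1/9.
At -7/12: a pole of order 2; residue -4248003/1026817.
At -1/9: a pole of order 1; residue 4901432/1026817.

Denominator factor (ρ + 1/9): pole of order 1 at -1/9, modulus 1/9.
Denominator factor (ρ + 7/12)^2: pole of order 2 at -7/12, modulus 7/12.
The radius of convergence is the smallest modulus among the singular points: 1/9.
At the order-2 pole -7/12 set g(ρ) = (ρ - (-7/12))^2*f(ρ) = (7*ρ**2/11 + 31*ρ/34 + 22/19)/(ρ + 1/9).
Order-2 pole: residue = g'(a); g'(-7/12) = -4248003/1026817, so the residue is -4248003/1026817.
At the order-1 pole -1/9 set g(ρ) = (ρ - (-1/9))*f(ρ) = (7*ρ**2/11 + 31*ρ/34 + 22/19)/(ρ + 7/12)**2.
Simple pole: residue = g(a) at a = -1/9, which is 4901432/1026817.
List the singular points by increasing real part (a conjugate pair: the negative imaginary part first).


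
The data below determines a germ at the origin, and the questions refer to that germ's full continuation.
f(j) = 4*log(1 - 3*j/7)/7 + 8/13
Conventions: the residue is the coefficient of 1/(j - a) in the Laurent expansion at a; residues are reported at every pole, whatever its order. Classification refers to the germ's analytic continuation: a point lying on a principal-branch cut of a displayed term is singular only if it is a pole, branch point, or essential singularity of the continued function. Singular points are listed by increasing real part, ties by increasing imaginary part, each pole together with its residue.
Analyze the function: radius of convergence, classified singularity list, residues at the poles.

Radius of convergence at 0: 7/3.
At 7/3: a logarithmic branch point.

Branch term (4/7)*log(1 - j/(7/3)): its argument vanishes at j = 7/3, a logarithmic branch point, modulus 7/3.
The radius of convergence is the smallest modulus among the singular points: 7/3.


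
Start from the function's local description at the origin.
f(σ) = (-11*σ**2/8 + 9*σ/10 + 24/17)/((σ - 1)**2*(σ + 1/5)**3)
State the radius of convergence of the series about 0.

Denominator factor (σ + 1/5)^3: pole of order 3 at -1/5, modulus 1/5.
Denominator factor (σ - 1)^2: pole of order 2 at 1, modulus 1.
The radius of convergence is the smallest modulus among the singular points: 1/5.

The radius of convergence is 1/5.


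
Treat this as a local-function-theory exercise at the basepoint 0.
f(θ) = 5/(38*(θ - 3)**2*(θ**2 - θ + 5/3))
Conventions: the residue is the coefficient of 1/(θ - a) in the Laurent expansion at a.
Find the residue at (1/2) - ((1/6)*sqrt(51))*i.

The factor θ**2 - θ + 5/3 splits as (θ - a)(θ - a') with a = (1/2) - ((1/6)*sqrt(51))*i, a' = (1/2) + ((1/6)*sqrt(51))*i. At the order-1 pole a set g(θ) = (θ - a)*f(θ) = [5/(38*(θ - 3)**2)] / (θ - a').
Simple pole: residue = g(a) at a = (1/2) - ((1/6)*sqrt(51))*i, which is (225/40204) + ((435/683468)*sqrt(51))*i.

The residue is (225/40204) + ((435/683468)*sqrt(51))*i.


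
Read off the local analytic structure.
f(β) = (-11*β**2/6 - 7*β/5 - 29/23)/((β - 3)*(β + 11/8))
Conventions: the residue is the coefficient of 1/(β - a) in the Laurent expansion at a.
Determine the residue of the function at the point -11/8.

The residue is 123737/193200.

At the order-1 pole -11/8 set g(β) = (β - (-11/8))*f(β) = (-11*β**2/6 - 7*β/5 - 29/23)/(β - 3).
Simple pole: residue = g(a) at a = -11/8, which is 123737/193200.


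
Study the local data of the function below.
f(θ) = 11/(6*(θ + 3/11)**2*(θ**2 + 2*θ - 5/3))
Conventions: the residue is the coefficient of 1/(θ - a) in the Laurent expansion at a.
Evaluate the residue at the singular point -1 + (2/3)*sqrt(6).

The residue is 43923/150544 + (192995/1204352)*sqrt(6).

The factor θ**2 + 2*θ - 5/3 splits as (θ - a)(θ - a') with a = -1 + (2/3)*sqrt(6), a' = -1 - (2/3)*sqrt(6). At the order-1 pole a set g(θ) = (θ - a)*f(θ) = [11/(6*(θ + 3/11)**2)] / (θ - a').
Simple pole: residue = g(a) at a = -1 + (2/3)*sqrt(6), which is 43923/150544 + (192995/1204352)*sqrt(6).


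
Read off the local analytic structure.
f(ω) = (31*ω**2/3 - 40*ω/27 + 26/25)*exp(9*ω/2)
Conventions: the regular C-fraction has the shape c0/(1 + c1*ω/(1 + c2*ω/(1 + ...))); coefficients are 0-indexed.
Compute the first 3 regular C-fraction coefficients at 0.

Taylor coefficients (expand at 0): a_0 = 26/25, a_1 = 2159/675, a_2 = 4259/300.
c0 = a_0 = 26/25. Peel one level at a time: if S = 1 + c*ω/S' with S'(0) = 1, then c is the ω-coefficient of S and S' = c*ω/(S - 1).
S_1 = c0/f = 1 + (-2159/702)*ω + (-4131619/985608)*ω^2 + ...; c1 = -2159/702.
S_2 = c1*ω/(S_1 - 1) = 1 + (-4131619/3031236)*ω + ...; c2 = -4131619/3031236.

The regular C-fraction coefficients are [26/25, -2159/702, -4131619/3031236].


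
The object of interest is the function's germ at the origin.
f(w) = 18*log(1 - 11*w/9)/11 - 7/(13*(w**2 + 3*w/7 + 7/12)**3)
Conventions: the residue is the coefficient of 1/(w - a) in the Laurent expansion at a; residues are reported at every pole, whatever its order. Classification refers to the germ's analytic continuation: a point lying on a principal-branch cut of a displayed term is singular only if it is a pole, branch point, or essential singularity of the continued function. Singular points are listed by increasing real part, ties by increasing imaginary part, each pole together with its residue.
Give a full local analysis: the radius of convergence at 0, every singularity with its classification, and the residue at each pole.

Radius of convergence at 0: (1/6)*sqrt(21).
At (-3/14) - ((1/21)*sqrt(237))*i: a pole of order 3; residue -((3176523/102552112)*sqrt(237))*i.
At (-3/14) + ((1/21)*sqrt(237))*i: a pole of order 3; residue ((3176523/102552112)*sqrt(237))*i.
At 9/11: a logarithmic branch point.

Denominator factor (w**2 + 3*w/7 + 7/12)^3: discriminant -316/147, complex-conjugate roots (-3/14) + ((1/21)*sqrt(237))*i and (-3/14) - ((1/21)*sqrt(237))*i; poles of order 3, moduli (1/6)*sqrt(21) and (1/6)*sqrt(21).
Branch term (18/11)*log(1 - w/(9/11)): its argument vanishes at w = 9/11, a logarithmic branch point, modulus 9/11.
The radius of convergence is the smallest modulus among the singular points: (1/6)*sqrt(21).
The branch term is analytic at (-3/14) - ((1/21)*sqrt(237))*i and contributes nothing to the residue; only the rational part matters.
The factor w**2 + 3*w/7 + 7/12 splits as (w - a)(w - a') with a = (-3/14) - ((1/21)*sqrt(237))*i, a' = (-3/14) + ((1/21)*sqrt(237))*i. At the order-3 pole a set g(w) = (w - a)^3*(rational part) = [-7/13] / (w - a')^3.
Order-3 pole: residue = g''(a)/2; g''((-3/14) - ((1/21)*sqrt(237))*i) = -((3176523/51276056)*sqrt(237))*i, so the residue is -((3176523/102552112)*sqrt(237))*i.
The branch term is analytic at (-3/14) + ((1/21)*sqrt(237))*i and contributes nothing to the residue; only the rational part matters.
The factor w**2 + 3*w/7 + 7/12 splits as (w - a)(w - a') with a = (-3/14) + ((1/21)*sqrt(237))*i, a' = (-3/14) - ((1/21)*sqrt(237))*i. At the order-3 pole a set g(w) = (w - a)^3*(rational part) = [-7/13] / (w - a')^3.
Order-3 pole: residue = g''(a)/2; g''((-3/14) + ((1/21)*sqrt(237))*i) = ((3176523/51276056)*sqrt(237))*i, so the residue is ((3176523/102552112)*sqrt(237))*i.
List the singular points by increasing real part (a conjugate pair: the negative imaginary part first).


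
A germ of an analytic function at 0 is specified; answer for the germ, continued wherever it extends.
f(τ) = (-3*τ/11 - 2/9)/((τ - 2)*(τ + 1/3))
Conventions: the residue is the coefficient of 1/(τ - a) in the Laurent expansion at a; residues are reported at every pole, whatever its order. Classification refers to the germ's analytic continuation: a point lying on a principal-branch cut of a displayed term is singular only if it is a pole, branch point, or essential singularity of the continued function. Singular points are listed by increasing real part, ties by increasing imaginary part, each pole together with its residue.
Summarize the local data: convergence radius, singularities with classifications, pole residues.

Radius of convergence at 0: 1/3.
At -1/3: a pole of order 1; residue 13/231.
At 2: a pole of order 1; residue -76/231.

Denominator factor (τ - 2): pole of order 1 at 2, modulus 2.
Denominator factor (τ + 1/3): pole of order 1 at -1/3, modulus 1/3.
The radius of convergence is the smallest modulus among the singular points: 1/3.
At the order-1 pole -1/3 set g(τ) = (τ - (-1/3))*f(τ) = (-3*τ/11 - 2/9)/(τ - 2).
Simple pole: residue = g(a) at a = -1/3, which is 13/231.
At the order-1 pole 2 set g(τ) = (τ - (2))*f(τ) = (-3*τ/11 - 2/9)/(τ + 1/3).
Simple pole: residue = g(a) at a = 2, which is -76/231.
List the singular points by increasing real part (a conjugate pair: the negative imaginary part first).


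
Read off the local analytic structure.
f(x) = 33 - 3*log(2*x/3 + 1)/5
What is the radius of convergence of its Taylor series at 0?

Branch term (-3/5)*log(1 - x/(-3/2)): its argument vanishes at x = -3/2, a logarithmic branch point, modulus 3/2.
The radius of convergence is the smallest modulus among the singular points: 3/2.

The radius of convergence is 3/2.


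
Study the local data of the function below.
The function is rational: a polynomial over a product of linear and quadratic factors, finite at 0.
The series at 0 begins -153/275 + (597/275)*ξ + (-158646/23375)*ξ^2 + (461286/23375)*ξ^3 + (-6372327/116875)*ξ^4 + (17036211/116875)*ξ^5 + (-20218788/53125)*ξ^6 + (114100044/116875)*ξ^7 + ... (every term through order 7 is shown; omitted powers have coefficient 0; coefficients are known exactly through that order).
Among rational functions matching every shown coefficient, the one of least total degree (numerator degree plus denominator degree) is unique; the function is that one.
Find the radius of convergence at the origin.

The radius of convergence is -5/3 + (2/3)*sqrt(10).

No rational of total degree below 6 reproduces all 8 coefficients; solving the [2/4] Pade equations on them gives f(ξ) = (16*ξ**2/17 - 5*ξ/33 - 17/11)/(ξ**2 - 10*ξ/3 - 5/3)**2, whose expansion matches every shown term.
Denominator factor (ξ**2 - 10*ξ/3 - 5/3)^2: discriminant 160/9, real irrational roots 5/3 + (2/3)*sqrt(10) and 5/3 - (2/3)*sqrt(10); poles of order 2, moduli 5/3 + (2/3)*sqrt(10) and -5/3 + (2/3)*sqrt(10).
The radius of convergence is the smallest modulus among the singular points: -5/3 + (2/3)*sqrt(10).


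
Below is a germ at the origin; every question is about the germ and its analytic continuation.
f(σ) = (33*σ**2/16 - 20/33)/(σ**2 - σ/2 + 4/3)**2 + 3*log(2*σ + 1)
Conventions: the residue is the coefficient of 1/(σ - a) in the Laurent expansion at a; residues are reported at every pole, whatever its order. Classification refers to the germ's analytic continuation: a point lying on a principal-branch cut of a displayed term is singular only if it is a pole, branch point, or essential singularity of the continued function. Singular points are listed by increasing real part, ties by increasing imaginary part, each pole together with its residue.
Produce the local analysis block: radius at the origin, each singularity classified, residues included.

Radius of convergence at 0: 1/2.
At -1/2: a logarithmic branch point.
At (1/4) - ((1/12)*sqrt(183))*i: a pole of order 2; residue ((1132/40931)*sqrt(183))*i.
At (1/4) + ((1/12)*sqrt(183))*i: a pole of order 2; residue -((1132/40931)*sqrt(183))*i.


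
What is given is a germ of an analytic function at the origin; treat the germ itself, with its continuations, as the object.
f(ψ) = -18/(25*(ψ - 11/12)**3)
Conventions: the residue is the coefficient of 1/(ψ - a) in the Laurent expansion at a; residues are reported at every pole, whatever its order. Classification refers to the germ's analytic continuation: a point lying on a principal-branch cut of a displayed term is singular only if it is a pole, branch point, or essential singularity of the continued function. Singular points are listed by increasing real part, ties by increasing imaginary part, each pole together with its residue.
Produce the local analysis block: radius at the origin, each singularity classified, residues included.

Radius of convergence at 0: 11/12.
At 11/12: a pole of order 3; residue 0.

Denominator factor (ψ - 11/12)^3: pole of order 3 at 11/12, modulus 11/12.
The radius of convergence is the smallest modulus among the singular points: 11/12.
At the order-3 pole 11/12 set g(ψ) = (ψ - (11/12))^3*f(ψ) = -18/25.
Order-3 pole: residue = g''(a)/2; g''(11/12) = 0, so the residue is 0.


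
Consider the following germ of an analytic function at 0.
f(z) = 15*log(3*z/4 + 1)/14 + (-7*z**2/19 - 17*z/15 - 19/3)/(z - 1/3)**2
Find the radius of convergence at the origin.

Denominator factor (z - 1/3)^2: pole of order 2 at 1/3, modulus 1/3.
Branch term (15/14)*log(1 - z/(-4/3)): its argument vanishes at z = -4/3, a logarithmic branch point, modulus 4/3.
The radius of convergence is the smallest modulus among the singular points: 1/3.

The radius of convergence is 1/3.


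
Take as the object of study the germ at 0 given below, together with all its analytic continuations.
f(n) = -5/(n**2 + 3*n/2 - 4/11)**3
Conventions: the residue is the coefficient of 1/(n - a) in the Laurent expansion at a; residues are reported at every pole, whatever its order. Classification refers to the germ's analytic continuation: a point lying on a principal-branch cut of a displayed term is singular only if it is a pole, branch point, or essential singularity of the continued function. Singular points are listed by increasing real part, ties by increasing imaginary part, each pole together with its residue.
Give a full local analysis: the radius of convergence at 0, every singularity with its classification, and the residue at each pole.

Denominator factor (n**2 + 3*n/2 - 4/11)^3: discriminant 163/44, real irrational roots -3/4 + (1/44)*sqrt(1793) and -3/4 - (1/44)*sqrt(1793); poles of order 3, moduli -3/4 + (1/44)*sqrt(1793) and 3/4 + (1/44)*sqrt(1793).
The radius of convergence is the smallest modulus among the singular points: -3/4 + (1/44)*sqrt(1793).
The factor n**2 + 3*n/2 - 4/11 splits as (n - a)(n - a') with a = -3/4 - (1/44)*sqrt(1793), a' = -3/4 + (1/44)*sqrt(1793). At the order-3 pole a set g(n) = (n - a)^3*f(n) = [-5] / (n - a')^3.
Order-3 pole: residue = g''(a)/2; g''(-3/4 - (1/44)*sqrt(1793)) = (232320/4330747)*sqrt(1793), so the residue is (116160/4330747)*sqrt(1793).
The factor n**2 + 3*n/2 - 4/11 splits as (n - a)(n - a') with a = -3/4 + (1/44)*sqrt(1793), a' = -3/4 - (1/44)*sqrt(1793). At the order-3 pole a set g(n) = (n - a)^3*f(n) = [-5] / (n - a')^3.
Order-3 pole: residue = g''(a)/2; g''(-3/4 + (1/44)*sqrt(1793)) = -(232320/4330747)*sqrt(1793), so the residue is -(116160/4330747)*sqrt(1793).
List the singular points by increasing real part (a conjugate pair: the negative imaginary part first).

Radius of convergence at 0: -3/4 + (1/44)*sqrt(1793).
At -3/4 - (1/44)*sqrt(1793): a pole of order 3; residue (116160/4330747)*sqrt(1793).
At -3/4 + (1/44)*sqrt(1793): a pole of order 3; residue -(116160/4330747)*sqrt(1793).


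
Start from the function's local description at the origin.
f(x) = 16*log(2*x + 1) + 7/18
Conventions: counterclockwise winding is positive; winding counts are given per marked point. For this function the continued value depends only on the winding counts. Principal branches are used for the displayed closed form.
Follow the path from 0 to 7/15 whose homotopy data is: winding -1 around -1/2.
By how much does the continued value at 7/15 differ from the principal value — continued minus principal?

The rational part is single-valued and drops out of the difference; each branch term changes only by its own monodromy.
(16)*log(1 - x/(-1/2)): each positive loop around -1/2 adds 2*pi*i to the log, so winding -1 contributes (16)*(-1)*2*pi*i = -(32)*pi*i.
Summing the contributions at x = 7/15 gives -(32)*pi*i.

Continued minus principal equals -(32)*pi*i.


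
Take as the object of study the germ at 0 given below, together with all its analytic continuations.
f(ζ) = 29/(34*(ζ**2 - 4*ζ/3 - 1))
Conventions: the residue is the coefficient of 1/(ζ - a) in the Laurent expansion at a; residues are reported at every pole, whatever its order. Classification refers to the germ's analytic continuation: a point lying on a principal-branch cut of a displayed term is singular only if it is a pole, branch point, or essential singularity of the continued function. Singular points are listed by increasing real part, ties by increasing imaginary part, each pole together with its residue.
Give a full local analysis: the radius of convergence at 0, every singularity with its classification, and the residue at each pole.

Denominator factor (ζ**2 - 4*ζ/3 - 1): discriminant 52/9, real irrational roots 2/3 + (1/3)*sqrt(13) and 2/3 - (1/3)*sqrt(13); poles of order 1, moduli 2/3 + (1/3)*sqrt(13) and -2/3 + (1/3)*sqrt(13).
The radius of convergence is the smallest modulus among the singular points: -2/3 + (1/3)*sqrt(13).
The factor ζ**2 - 4*ζ/3 - 1 splits as (ζ - a)(ζ - a') with a = 2/3 - (1/3)*sqrt(13), a' = 2/3 + (1/3)*sqrt(13). At the order-1 pole a set g(ζ) = (ζ - a)*f(ζ) = [29/34] / (ζ - a').
Simple pole: residue = g(a) at a = 2/3 - (1/3)*sqrt(13), which is -(87/884)*sqrt(13).
The factor ζ**2 - 4*ζ/3 - 1 splits as (ζ - a)(ζ - a') with a = 2/3 + (1/3)*sqrt(13), a' = 2/3 - (1/3)*sqrt(13). At the order-1 pole a set g(ζ) = (ζ - a)*f(ζ) = [29/34] / (ζ - a').
Simple pole: residue = g(a) at a = 2/3 + (1/3)*sqrt(13), which is (87/884)*sqrt(13).
List the singular points by increasing real part (a conjugate pair: the negative imaginary part first).

Radius of convergence at 0: -2/3 + (1/3)*sqrt(13).
At 2/3 - (1/3)*sqrt(13): a pole of order 1; residue -(87/884)*sqrt(13).
At 2/3 + (1/3)*sqrt(13): a pole of order 1; residue (87/884)*sqrt(13).


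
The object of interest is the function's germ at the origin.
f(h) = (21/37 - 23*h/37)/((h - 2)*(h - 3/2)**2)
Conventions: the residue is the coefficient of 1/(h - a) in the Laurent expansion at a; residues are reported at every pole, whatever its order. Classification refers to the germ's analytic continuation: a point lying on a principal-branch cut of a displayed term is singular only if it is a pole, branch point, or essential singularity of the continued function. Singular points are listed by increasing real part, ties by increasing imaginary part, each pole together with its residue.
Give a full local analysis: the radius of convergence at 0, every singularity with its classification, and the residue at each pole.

Denominator factor (h - 2): pole of order 1 at 2, modulus 2.
Denominator factor (h - 3/2)^2: pole of order 2 at 3/2, modulus 3/2.
The radius of convergence is the smallest modulus among the singular points: 3/2.
At the order-2 pole 3/2 set g(h) = (h - (3/2))^2*f(h) = (21/37 - 23*h/37)/(h - 2).
Order-2 pole: residue = g'(a); g'(3/2) = 100/37, so the residue is 100/37.
At the order-1 pole 2 set g(h) = (h - (2))*f(h) = (21/37 - 23*h/37)/(h - 3/2)**2.
Simple pole: residue = g(a) at a = 2, which is -100/37.
List the singular points by increasing real part (a conjugate pair: the negative imaginary part first).

Radius of convergence at 0: 3/2.
At 3/2: a pole of order 2; residue 100/37.
At 2: a pole of order 1; residue -100/37.


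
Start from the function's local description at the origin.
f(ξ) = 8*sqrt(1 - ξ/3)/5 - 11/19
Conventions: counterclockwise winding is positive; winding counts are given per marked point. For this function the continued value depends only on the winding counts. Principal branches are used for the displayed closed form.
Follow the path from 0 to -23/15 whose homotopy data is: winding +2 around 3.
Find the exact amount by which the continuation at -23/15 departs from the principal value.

Continued minus principal equals 0.

The rational part is single-valued and drops out of the difference; each branch term changes only by its own monodromy.
(8/5)*sqrt(1 - ξ/(3)): winding +2 is even, the square root returns to the same sheet, contribution 0.
Summing the contributions at ξ = -23/15 gives 0.


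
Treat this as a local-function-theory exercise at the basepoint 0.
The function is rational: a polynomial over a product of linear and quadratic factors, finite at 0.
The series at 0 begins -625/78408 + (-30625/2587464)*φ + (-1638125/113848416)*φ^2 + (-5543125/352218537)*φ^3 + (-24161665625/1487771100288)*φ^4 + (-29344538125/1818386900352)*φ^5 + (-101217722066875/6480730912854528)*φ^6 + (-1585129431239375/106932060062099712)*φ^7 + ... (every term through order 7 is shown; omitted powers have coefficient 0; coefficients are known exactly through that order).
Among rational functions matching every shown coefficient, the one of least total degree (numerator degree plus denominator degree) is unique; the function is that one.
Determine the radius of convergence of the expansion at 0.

The radius of convergence is 6/5.

No rational of total degree below 4 reproduces all 8 coefficients; solving the [0/4] Pade equations on them gives f(φ) = -25/(18*(φ - 6/5)**2*(φ + 11)**2), whose expansion matches every shown term.
Denominator factor (φ - 6/5)^2: pole of order 2 at 6/5, modulus 6/5.
Denominator factor (φ + 11)^2: pole of order 2 at -11, modulus 11.
The radius of convergence is the smallest modulus among the singular points: 6/5.


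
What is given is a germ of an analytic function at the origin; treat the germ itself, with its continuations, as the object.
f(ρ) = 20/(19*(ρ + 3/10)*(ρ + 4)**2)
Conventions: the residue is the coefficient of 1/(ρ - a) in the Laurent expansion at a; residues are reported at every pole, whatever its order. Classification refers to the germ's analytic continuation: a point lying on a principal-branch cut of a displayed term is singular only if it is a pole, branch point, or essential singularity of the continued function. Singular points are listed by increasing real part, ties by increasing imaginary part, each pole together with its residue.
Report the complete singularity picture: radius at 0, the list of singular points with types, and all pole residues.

Radius of convergence at 0: 3/10.
At -4: a pole of order 2; residue -2000/26011.
At -3/10: a pole of order 1; residue 2000/26011.

Denominator factor (ρ + 3/10): pole of order 1 at -3/10, modulus 3/10.
Denominator factor (ρ + 4)^2: pole of order 2 at -4, modulus 4.
The radius of convergence is the smallest modulus among the singular points: 3/10.
At the order-2 pole -4 set g(ρ) = (ρ - (-4))^2*f(ρ) = 20/(19*(ρ + 3/10)).
Order-2 pole: residue = g'(a); g'(-4) = -2000/26011, so the residue is -2000/26011.
At the order-1 pole -3/10 set g(ρ) = (ρ - (-3/10))*f(ρ) = 20/(19*(ρ + 4)**2).
Simple pole: residue = g(a) at a = -3/10, which is 2000/26011.
List the singular points by increasing real part (a conjugate pair: the negative imaginary part first).


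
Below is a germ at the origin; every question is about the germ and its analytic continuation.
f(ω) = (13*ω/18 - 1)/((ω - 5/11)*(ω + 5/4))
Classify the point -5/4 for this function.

The denominator factor ω + 5/4 vanishes at -5/4 and appears to the power 1; the numerator there equals -137/72, nonzero, and no other factor vanishes.
Hence a pole whose order is the multiplicity, 1.

The point is a pole of order 1.


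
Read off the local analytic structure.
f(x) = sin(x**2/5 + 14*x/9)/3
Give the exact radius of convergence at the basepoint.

The factor -sin(x**2/5 + 14*x/9) is entire and contributes no finite singular point.
The polynomial part has no poles.
No finite singular points: the Taylor series at 0 converges everywhere.

The radius of convergence is infinite.


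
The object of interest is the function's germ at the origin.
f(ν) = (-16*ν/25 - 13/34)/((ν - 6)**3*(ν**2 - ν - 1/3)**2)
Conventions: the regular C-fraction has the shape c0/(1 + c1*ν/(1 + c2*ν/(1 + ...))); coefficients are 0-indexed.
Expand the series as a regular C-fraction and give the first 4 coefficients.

The regular C-fraction coefficients are [13/816, 2487/650, 8011943/4849650, -178421373325/59777106723].

Taylor coefficients (expand at 0): a_0 = 13/816, a_1 = -829/13600, a_2 = 40873/122400, a_3 = -3368173/2203200.
c0 = a_0 = 13/816. Peel one level at a time: if S = 1 + c*ν/S' with S'(0) = 1, then c is the ν-coefficient of S and S' = c*ν/(S - 1).
S_1 = c0/f = 1 + (2487/650)*ν + (-8011943/1267500)*ν^2 + ...; c1 = 2487/650.
S_2 = c1*ν/(S_1 - 1) = 1 + (8011943/4849650)*ν + (548988841/111333042)*ν^2 + ...; c2 = 8011943/4849650.
S_3 = c2*ν/(S_2 - 1) = 1 + (-178421373325/59777106723)*ν + ...; c3 = -178421373325/59777106723.


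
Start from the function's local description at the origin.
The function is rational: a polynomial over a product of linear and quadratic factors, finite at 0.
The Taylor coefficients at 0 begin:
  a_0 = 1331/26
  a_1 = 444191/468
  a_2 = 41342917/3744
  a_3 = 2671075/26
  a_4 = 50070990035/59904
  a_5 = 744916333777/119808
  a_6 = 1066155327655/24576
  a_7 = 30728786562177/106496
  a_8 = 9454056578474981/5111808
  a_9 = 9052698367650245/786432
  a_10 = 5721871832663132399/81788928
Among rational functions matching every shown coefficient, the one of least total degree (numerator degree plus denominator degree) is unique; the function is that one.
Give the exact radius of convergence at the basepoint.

The radius of convergence is -9/8 + (1/8)*sqrt(113).

No rational of total degree below 9 reproduces all 11 coefficients; solving the [1/8] Pade equations on them gives f(d) = (7*d/18 - 11/13)/((d - 4/11)**2*(d**2 + 9*d/4 - 1/2)**3), whose expansion matches every shown term.
Denominator factor (d - 4/11)^2: pole of order 2 at 4/11, modulus 4/11.
Denominator factor (d**2 + 9*d/4 - 1/2)^3: discriminant 113/16, real irrational roots -9/8 + (1/8)*sqrt(113) and -9/8 - (1/8)*sqrt(113); poles of order 3, moduli -9/8 + (1/8)*sqrt(113) and 9/8 + (1/8)*sqrt(113).
The radius of convergence is the smallest modulus among the singular points: -9/8 + (1/8)*sqrt(113).
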